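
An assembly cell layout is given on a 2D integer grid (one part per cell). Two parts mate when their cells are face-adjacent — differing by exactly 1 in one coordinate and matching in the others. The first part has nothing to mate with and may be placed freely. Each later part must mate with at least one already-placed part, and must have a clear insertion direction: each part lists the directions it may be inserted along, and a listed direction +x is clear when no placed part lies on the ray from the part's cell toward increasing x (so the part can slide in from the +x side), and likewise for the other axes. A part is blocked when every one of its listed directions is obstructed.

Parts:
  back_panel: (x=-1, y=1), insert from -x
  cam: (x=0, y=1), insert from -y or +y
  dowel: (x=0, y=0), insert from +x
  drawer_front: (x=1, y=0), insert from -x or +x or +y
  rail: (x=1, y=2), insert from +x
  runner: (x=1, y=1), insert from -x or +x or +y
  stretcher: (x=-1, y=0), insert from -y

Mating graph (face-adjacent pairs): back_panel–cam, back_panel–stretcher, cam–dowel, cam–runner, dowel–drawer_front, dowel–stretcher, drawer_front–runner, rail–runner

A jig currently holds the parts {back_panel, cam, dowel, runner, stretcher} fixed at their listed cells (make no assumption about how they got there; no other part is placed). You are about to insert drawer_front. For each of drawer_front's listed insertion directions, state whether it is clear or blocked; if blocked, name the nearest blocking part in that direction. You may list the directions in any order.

-x: nearest on ray is dowel@(0, 0) ⇒ blocked
+x: ray from drawer_front(1, 0) has no placed part ⇒ clear
+y: nearest on ray is runner@(1, 1) ⇒ blocked

+x: clear; +y: blocked by runner; -x: blocked by dowel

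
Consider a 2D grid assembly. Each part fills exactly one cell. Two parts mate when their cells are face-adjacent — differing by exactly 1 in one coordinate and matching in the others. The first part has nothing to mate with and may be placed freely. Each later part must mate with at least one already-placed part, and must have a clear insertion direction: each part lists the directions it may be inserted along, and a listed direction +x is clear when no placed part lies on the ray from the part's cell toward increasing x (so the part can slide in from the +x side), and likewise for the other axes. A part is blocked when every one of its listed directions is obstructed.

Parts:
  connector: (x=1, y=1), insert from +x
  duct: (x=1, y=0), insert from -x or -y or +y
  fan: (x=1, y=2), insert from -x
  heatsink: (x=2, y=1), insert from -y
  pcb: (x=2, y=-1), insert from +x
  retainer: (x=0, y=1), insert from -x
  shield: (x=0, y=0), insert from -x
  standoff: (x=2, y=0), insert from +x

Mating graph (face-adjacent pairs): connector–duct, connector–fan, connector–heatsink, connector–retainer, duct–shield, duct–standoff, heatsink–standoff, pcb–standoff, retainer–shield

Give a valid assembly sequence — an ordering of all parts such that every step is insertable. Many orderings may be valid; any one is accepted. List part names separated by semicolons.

retainer; shield; duct; connector; heatsink; fan; standoff; pcb

1. retainer@(0, 1) [-x clear] — {retainer}
2. shield@(0, 0) [-x clear] — {retainer, shield}
3. duct@(1, 0) [-y clear] — {duct, retainer, shield}
4. connector@(1, 1) [+x clear] — {connector, duct, retainer, shield}
5. heatsink@(2, 1) [-y clear] — {connector, duct, heatsink, retainer, shield}
6. fan@(1, 2) [-x clear] — {connector, duct, fan, heatsink, retainer, shield}
7. standoff@(2, 0) [+x clear] — {connector, duct, fan, heatsink, retainer, shield, standoff}
8. pcb@(2, -1) [+x clear] — {connector, duct, fan, heatsink, pcb, retainer, shield, standoff}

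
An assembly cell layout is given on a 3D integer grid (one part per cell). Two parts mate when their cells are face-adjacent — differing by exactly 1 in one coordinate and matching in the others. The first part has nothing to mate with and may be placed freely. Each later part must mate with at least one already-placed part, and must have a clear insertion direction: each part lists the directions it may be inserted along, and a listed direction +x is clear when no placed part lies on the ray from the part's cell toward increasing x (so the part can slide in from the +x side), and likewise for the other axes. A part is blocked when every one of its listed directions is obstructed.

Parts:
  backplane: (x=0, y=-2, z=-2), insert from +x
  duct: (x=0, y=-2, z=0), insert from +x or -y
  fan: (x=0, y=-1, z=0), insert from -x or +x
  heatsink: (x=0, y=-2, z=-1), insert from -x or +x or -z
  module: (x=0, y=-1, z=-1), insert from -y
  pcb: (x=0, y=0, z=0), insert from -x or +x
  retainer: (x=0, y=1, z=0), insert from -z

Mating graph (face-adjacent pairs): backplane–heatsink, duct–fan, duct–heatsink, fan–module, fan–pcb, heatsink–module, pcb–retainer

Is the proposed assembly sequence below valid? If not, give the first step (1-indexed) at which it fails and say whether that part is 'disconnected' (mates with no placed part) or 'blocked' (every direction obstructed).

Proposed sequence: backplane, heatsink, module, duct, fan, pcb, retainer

1. backplane@(0, -2, -2) [+x clear] — {backplane}
2. heatsink@(0, -2, -1) [-x clear] — {backplane, heatsink}
3. module@(0, -1, -1) — -y all obstructed ⇒ blocked

Invalid at step 3 (blocked)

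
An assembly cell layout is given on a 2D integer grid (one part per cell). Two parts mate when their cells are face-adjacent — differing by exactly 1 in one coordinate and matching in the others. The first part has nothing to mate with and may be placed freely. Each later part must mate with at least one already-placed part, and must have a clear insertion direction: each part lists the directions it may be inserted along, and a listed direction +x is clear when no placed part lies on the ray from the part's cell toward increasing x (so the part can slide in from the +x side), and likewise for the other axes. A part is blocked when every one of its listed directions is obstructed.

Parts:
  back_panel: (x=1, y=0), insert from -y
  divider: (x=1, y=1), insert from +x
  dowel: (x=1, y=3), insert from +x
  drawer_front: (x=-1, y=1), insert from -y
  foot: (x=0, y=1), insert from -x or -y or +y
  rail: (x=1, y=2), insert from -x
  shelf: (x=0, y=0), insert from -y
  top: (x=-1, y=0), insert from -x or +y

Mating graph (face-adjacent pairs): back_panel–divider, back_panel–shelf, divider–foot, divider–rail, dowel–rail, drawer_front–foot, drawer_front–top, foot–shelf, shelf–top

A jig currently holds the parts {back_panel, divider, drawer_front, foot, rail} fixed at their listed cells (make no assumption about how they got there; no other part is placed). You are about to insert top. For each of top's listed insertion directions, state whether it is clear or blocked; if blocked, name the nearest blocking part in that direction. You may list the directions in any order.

-x: ray from top(-1, 0) has no placed part ⇒ clear
+y: nearest on ray is drawer_front@(-1, 1) ⇒ blocked

+y: blocked by drawer_front; -x: clear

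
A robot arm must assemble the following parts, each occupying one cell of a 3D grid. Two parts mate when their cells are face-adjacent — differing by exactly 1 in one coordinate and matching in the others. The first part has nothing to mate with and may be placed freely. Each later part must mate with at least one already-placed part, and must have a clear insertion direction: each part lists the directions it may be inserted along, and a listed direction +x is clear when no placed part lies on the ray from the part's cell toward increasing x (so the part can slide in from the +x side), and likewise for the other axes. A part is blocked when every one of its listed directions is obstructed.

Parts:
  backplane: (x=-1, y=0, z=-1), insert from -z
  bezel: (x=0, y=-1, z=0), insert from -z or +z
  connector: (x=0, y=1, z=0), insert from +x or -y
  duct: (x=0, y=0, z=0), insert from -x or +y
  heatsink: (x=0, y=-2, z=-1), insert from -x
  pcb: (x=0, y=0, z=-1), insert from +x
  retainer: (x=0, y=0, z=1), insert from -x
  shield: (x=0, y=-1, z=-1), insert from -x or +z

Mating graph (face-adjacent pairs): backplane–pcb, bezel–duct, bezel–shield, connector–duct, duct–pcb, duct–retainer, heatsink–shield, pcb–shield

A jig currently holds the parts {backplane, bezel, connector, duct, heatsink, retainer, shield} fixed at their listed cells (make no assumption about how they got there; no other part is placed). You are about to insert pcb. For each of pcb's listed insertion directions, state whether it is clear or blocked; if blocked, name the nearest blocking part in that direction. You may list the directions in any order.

+x: clear

+x: ray from pcb(0, 0, -1) has no placed part ⇒ clear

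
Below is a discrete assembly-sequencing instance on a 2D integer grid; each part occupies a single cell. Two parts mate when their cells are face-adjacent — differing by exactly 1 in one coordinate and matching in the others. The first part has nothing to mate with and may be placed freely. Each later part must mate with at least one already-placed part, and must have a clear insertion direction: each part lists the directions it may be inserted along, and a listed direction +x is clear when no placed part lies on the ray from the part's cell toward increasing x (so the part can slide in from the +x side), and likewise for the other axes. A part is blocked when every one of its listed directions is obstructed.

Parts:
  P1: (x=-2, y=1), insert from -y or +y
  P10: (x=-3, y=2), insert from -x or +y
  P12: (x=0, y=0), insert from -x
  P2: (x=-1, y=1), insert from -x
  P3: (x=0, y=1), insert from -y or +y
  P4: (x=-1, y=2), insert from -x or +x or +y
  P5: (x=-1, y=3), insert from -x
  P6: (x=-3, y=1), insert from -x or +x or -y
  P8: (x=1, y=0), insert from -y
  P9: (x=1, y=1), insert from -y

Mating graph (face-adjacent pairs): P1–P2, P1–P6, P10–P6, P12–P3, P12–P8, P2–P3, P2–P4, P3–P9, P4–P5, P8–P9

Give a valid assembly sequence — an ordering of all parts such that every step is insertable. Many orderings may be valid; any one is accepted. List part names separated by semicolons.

P2; P4; P3; P9; P8; P1; P6; P5; P10; P12

1. P2@(-1, 1) [-x clear] — {P2}
2. P4@(-1, 2) [-x clear] — {P2, P4}
3. P3@(0, 1) [-y clear] — {P2, P3, P4}
4. P9@(1, 1) [-y clear] — {P2, P3, P4, P9}
5. P8@(1, 0) [-y clear] — {P2, P3, P4, P8, P9}
6. P1@(-2, 1) [-y clear] — {P1, P2, P3, P4, P8, P9}
7. P6@(-3, 1) [-x clear] — {P1, P2, P3, P4, P6, P8, P9}
8. P5@(-1, 3) [-x clear] — {P1, P2, P3, P4, P5, P6, P8, P9}
9. P10@(-3, 2) [-x clear] — {P1, P10, P2, P3, P4, P5, P6, P8, P9}
10. P12@(0, 0) [-x clear] — {P1, P10, P12, P2, P3, P4, P5, P6, P8, P9}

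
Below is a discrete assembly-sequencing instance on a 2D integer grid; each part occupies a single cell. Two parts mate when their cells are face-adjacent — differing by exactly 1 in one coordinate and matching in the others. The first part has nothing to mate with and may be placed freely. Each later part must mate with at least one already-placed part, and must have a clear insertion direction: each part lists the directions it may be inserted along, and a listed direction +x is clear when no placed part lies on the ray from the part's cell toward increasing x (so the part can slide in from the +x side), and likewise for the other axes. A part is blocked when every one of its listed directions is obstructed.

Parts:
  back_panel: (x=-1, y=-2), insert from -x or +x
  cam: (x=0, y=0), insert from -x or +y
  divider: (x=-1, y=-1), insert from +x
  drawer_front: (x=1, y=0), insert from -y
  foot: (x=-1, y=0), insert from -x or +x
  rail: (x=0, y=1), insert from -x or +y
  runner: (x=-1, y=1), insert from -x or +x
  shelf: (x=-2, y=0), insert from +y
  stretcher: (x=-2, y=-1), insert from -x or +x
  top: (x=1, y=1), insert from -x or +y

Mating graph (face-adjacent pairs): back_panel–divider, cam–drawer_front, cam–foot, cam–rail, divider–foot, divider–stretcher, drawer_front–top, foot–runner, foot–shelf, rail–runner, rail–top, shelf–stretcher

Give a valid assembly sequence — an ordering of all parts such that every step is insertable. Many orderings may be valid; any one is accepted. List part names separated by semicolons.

cam; foot; runner; rail; top; drawer_front; divider; back_panel; stretcher; shelf

1. cam@(0, 0) [-x clear] — {cam}
2. foot@(-1, 0) [-x clear] — {cam, foot}
3. runner@(-1, 1) [-x clear] — {cam, foot, runner}
4. rail@(0, 1) [+y clear] — {cam, foot, rail, runner}
5. top@(1, 1) [+y clear] — {cam, foot, rail, runner, top}
6. drawer_front@(1, 0) [-y clear] — {cam, drawer_front, foot, rail, runner, top}
7. divider@(-1, -1) [+x clear] — {cam, divider, drawer_front, foot, rail, runner, top}
8. back_panel@(-1, -2) [-x clear] — {back_panel, cam, divider, drawer_front, foot, rail, runner, top}
9. stretcher@(-2, -1) [-x clear] — {back_panel, cam, divider, drawer_front, foot, rail, runner, stretcher, top}
10. shelf@(-2, 0) [+y clear] — {back_panel, cam, divider, drawer_front, foot, rail, runner, shelf, stretcher, top}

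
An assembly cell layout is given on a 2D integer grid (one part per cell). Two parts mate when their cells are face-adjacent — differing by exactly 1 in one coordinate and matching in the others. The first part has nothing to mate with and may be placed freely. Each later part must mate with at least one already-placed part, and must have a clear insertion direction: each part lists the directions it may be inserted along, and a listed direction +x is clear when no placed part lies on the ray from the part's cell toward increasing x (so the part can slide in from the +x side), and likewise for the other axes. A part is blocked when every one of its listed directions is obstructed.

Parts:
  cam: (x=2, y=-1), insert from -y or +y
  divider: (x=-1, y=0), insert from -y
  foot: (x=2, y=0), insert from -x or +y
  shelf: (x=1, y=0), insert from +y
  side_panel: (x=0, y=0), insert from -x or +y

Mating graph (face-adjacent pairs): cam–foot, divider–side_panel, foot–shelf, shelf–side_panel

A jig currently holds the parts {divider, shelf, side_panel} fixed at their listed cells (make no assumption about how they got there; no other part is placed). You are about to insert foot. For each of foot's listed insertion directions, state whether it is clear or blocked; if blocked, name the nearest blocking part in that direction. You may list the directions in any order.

+y: clear; -x: blocked by shelf

-x: nearest on ray is shelf@(1, 0) ⇒ blocked
+y: ray from foot(2, 0) has no placed part ⇒ clear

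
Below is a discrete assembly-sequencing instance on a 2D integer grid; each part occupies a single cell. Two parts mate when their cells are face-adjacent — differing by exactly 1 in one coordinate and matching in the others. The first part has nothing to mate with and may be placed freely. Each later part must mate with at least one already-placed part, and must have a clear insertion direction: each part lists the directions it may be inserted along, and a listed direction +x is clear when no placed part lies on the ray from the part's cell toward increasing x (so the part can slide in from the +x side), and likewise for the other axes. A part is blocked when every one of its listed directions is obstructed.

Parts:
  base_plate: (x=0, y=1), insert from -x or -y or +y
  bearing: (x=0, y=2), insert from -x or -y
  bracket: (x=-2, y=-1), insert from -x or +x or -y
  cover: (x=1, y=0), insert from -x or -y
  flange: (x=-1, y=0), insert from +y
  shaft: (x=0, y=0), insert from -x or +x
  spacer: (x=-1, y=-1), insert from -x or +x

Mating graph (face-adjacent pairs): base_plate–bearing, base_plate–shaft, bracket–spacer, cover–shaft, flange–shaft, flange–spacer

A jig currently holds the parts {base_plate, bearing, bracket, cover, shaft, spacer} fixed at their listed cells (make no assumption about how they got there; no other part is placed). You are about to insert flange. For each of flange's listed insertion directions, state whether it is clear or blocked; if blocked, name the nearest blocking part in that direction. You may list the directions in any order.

+y: ray from flange(-1, 0) has no placed part ⇒ clear

+y: clear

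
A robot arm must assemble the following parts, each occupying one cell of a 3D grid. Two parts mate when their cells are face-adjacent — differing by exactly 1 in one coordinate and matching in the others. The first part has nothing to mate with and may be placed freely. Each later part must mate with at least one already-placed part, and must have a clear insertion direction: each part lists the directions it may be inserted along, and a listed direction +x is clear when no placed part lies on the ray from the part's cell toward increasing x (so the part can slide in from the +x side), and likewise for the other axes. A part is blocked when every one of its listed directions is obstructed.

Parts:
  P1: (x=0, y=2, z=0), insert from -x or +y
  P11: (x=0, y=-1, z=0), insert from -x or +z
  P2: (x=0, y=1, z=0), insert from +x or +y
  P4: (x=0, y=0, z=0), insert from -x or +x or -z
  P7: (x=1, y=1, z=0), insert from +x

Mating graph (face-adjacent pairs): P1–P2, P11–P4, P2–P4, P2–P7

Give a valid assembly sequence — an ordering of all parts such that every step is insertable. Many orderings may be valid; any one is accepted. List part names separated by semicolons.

1. P2@(0, 1, 0) [+x clear] — {P2}
2. P4@(0, 0, 0) [-x clear] — {P2, P4}
3. P11@(0, -1, 0) [-x clear] — {P11, P2, P4}
4. P7@(1, 1, 0) [+x clear] — {P11, P2, P4, P7}
5. P1@(0, 2, 0) [-x clear] — {P1, P11, P2, P4, P7}

P2; P4; P11; P7; P1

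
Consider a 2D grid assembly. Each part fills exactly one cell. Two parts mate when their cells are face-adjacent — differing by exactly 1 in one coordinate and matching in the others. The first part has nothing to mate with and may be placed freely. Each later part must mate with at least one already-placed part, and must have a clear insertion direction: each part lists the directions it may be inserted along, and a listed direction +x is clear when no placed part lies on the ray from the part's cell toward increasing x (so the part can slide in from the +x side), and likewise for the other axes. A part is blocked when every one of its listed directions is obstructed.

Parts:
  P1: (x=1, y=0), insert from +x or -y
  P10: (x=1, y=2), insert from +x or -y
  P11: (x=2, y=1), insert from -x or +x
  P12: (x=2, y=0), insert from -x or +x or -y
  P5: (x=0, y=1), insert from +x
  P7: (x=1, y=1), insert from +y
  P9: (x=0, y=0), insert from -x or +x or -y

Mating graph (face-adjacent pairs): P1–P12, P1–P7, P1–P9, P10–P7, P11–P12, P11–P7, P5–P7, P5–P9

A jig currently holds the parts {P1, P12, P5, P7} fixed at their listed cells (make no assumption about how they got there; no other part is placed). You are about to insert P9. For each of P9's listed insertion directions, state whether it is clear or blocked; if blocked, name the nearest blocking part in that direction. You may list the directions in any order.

+x: blocked by P1; -x: clear; -y: clear

-x: ray from P9(0, 0) has no placed part ⇒ clear
+x: nearest on ray is P1@(1, 0) ⇒ blocked
-y: ray from P9(0, 0) has no placed part ⇒ clear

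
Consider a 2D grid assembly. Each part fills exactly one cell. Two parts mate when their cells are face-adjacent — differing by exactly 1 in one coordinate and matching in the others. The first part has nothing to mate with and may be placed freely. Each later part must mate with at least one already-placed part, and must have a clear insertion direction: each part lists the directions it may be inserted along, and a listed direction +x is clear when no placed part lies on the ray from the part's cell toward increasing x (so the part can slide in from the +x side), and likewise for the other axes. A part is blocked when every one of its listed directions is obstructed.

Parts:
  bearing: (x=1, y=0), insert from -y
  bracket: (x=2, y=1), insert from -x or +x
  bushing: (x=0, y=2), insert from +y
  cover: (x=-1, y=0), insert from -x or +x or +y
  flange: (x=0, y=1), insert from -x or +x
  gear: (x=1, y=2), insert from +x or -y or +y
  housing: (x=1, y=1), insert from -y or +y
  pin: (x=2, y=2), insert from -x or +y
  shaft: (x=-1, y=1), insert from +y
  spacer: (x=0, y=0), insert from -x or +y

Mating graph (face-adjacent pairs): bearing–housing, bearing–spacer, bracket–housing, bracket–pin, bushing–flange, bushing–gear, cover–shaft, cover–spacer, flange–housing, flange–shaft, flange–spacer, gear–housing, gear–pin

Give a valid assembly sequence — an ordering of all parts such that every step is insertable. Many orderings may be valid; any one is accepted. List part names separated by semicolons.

flange; housing; bracket; gear; bearing; pin; shaft; bushing; spacer; cover

1. flange@(0, 1) [-x clear] — {flange}
2. housing@(1, 1) [-y clear] — {flange, housing}
3. bracket@(2, 1) [+x clear] — {bracket, flange, housing}
4. gear@(1, 2) [+x clear] — {bracket, flange, gear, housing}
5. bearing@(1, 0) [-y clear] — {bearing, bracket, flange, gear, housing}
6. pin@(2, 2) [+y clear] — {bearing, bracket, flange, gear, housing, pin}
7. shaft@(-1, 1) [+y clear] — {bearing, bracket, flange, gear, housing, pin, shaft}
8. bushing@(0, 2) [+y clear] — {bearing, bracket, bushing, flange, gear, housing, pin, shaft}
9. spacer@(0, 0) [-x clear] — {bearing, bracket, bushing, flange, gear, housing, pin, shaft, spacer}
10. cover@(-1, 0) [-x clear] — {bearing, bracket, bushing, cover, flange, gear, housing, pin, shaft, spacer}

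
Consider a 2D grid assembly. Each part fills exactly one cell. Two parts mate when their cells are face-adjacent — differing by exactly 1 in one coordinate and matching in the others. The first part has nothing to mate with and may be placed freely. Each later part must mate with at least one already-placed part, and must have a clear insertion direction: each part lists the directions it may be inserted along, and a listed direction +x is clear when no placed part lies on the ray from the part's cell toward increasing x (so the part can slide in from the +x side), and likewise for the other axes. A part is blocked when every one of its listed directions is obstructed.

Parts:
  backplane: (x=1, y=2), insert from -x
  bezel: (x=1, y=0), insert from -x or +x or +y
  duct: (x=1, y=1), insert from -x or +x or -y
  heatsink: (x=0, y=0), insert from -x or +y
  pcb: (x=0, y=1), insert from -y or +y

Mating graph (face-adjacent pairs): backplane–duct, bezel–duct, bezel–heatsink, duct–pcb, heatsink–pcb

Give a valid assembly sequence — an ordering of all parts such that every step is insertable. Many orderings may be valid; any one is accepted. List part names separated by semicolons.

1. pcb@(0, 1) [-y clear] — {pcb}
2. duct@(1, 1) [+x clear] — {duct, pcb}
3. backplane@(1, 2) [-x clear] — {backplane, duct, pcb}
4. heatsink@(0, 0) [-x clear] — {backplane, duct, heatsink, pcb}
5. bezel@(1, 0) [+x clear] — {backplane, bezel, duct, heatsink, pcb}

pcb; duct; backplane; heatsink; bezel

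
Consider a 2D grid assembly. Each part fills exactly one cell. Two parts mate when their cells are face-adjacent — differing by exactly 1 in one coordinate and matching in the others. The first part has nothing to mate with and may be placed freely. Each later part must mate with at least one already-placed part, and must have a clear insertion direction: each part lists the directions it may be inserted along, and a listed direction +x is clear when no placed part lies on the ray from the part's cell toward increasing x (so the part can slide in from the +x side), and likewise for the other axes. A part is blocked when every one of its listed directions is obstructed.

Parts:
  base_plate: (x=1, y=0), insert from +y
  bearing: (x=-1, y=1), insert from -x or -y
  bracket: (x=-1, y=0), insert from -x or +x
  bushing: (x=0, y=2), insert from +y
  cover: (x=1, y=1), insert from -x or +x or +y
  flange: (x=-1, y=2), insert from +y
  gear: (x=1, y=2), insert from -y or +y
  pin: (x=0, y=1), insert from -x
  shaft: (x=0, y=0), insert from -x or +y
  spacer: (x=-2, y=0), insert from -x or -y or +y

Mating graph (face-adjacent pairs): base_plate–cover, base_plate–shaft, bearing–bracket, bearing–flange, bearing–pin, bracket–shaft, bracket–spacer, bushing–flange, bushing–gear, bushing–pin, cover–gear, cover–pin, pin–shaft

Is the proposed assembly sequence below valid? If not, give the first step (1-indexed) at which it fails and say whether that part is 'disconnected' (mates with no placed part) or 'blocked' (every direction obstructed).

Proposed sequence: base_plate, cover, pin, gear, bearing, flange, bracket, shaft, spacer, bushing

Invalid at step 8 (blocked)

1. base_plate@(1, 0) [+y clear] — {base_plate}
2. cover@(1, 1) [-x clear] — {base_plate, cover}
3. pin@(0, 1) [-x clear] — {base_plate, cover, pin}
4. gear@(1, 2) [+y clear] — {base_plate, cover, gear, pin}
5. bearing@(-1, 1) [-x clear] — {base_plate, bearing, cover, gear, pin}
6. flange@(-1, 2) [+y clear] — {base_plate, bearing, cover, flange, gear, pin}
7. bracket@(-1, 0) [-x clear] — {base_plate, bearing, bracket, cover, flange, gear, pin}
8. shaft@(0, 0) — -x/+y all obstructed ⇒ blocked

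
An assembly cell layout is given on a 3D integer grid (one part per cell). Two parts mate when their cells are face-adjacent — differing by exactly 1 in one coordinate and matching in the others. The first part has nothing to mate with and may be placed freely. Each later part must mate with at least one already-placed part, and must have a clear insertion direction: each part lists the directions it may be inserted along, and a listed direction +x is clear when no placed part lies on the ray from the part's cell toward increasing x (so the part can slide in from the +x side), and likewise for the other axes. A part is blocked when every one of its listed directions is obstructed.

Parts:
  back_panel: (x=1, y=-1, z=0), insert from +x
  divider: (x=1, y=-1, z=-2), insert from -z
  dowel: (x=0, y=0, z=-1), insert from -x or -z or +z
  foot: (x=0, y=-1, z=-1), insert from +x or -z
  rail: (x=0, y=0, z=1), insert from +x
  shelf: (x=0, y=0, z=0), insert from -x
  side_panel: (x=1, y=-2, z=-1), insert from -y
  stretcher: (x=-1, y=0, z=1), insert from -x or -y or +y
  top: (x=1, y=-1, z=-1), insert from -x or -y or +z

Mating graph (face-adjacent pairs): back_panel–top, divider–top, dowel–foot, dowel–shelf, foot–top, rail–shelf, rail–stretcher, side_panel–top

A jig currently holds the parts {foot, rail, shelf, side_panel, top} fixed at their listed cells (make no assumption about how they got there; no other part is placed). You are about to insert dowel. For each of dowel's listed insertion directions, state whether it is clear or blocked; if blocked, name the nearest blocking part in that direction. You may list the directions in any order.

+z: blocked by shelf; -x: clear; -z: clear

-x: ray from dowel(0, 0, -1) has no placed part ⇒ clear
-z: ray from dowel(0, 0, -1) has no placed part ⇒ clear
+z: nearest on ray is shelf@(0, 0, 0) ⇒ blocked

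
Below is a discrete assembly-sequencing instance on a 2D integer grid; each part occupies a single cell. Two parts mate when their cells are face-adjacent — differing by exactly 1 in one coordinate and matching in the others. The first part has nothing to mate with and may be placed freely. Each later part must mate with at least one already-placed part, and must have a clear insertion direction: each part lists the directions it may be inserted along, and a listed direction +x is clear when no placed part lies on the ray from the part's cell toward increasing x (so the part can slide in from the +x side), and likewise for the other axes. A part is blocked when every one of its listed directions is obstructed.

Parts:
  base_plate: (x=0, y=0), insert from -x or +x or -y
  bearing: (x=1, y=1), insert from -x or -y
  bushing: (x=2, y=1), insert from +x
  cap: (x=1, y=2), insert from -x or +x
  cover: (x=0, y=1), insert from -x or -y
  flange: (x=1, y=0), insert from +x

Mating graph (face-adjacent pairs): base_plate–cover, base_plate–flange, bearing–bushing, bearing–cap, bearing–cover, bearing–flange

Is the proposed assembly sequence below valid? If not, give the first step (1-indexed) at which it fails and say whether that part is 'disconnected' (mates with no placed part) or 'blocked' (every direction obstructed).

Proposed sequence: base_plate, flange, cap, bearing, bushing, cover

Invalid at step 3 (disconnected)

1. base_plate@(0, 0) [-x clear] — {base_plate}
2. flange@(1, 0) [+x clear] — {base_plate, flange}
3. cap@(1, 2) — no placed neighbour ⇒ disconnected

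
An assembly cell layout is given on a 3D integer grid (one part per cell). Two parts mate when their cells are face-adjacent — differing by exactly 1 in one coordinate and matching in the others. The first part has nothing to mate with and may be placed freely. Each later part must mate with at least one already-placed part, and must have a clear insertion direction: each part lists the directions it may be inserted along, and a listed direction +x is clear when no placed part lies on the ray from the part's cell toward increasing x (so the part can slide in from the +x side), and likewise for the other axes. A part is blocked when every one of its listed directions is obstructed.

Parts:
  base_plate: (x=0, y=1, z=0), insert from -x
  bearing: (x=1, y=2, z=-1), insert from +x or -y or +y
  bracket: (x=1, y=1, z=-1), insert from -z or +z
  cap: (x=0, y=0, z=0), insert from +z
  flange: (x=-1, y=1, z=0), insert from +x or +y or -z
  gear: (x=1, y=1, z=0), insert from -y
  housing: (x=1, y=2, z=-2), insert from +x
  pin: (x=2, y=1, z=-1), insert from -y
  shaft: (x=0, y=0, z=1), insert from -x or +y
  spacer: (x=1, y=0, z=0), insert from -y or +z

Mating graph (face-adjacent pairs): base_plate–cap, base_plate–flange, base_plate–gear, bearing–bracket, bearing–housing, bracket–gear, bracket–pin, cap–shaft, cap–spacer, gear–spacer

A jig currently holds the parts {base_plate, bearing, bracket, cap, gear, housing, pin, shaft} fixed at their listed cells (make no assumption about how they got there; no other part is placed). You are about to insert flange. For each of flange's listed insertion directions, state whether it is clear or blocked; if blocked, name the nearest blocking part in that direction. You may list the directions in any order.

+x: blocked by base_plate; +y: clear; -z: clear

+x: nearest on ray is base_plate@(0, 1, 0) ⇒ blocked
+y: ray from flange(-1, 1, 0) has no placed part ⇒ clear
-z: ray from flange(-1, 1, 0) has no placed part ⇒ clear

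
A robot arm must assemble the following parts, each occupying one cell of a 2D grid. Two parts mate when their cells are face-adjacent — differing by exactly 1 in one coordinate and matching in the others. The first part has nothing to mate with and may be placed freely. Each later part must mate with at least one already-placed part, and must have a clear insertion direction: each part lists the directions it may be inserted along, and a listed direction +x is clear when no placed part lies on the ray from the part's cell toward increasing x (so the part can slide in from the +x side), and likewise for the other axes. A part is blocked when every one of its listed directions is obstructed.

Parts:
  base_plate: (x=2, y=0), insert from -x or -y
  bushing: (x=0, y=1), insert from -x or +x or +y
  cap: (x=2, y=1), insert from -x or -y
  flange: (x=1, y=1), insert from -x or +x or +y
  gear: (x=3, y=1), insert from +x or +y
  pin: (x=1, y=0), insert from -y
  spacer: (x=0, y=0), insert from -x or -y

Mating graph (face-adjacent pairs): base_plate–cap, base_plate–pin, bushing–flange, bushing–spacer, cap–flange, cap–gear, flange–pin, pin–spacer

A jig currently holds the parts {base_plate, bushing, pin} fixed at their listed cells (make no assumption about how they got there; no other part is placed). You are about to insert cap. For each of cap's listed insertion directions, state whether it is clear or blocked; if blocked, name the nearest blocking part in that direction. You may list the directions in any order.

-x: blocked by bushing; -y: blocked by base_plate

-x: nearest on ray is bushing@(0, 1) ⇒ blocked
-y: nearest on ray is base_plate@(2, 0) ⇒ blocked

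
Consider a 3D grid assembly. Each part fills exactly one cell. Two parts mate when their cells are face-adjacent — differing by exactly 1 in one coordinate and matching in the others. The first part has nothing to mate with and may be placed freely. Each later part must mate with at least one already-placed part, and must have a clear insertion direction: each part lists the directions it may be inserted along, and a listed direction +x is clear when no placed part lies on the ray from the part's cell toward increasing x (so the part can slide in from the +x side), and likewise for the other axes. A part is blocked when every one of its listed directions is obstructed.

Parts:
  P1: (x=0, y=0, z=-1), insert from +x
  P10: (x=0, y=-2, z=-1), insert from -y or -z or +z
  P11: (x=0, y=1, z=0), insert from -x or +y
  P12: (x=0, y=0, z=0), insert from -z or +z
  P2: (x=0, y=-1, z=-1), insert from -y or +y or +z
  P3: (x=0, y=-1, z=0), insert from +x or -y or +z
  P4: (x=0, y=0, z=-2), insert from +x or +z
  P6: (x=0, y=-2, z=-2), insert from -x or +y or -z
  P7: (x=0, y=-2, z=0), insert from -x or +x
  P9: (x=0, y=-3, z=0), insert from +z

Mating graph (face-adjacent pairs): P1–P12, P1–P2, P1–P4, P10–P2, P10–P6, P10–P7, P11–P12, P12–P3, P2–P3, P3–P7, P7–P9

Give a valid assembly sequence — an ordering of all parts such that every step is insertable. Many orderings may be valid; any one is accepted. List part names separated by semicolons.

P9; P7; P10; P2; P1; P12; P4; P3; P11; P6

1. P9@(0, -3, 0) [+z clear] — {P9}
2. P7@(0, -2, 0) [-x clear] — {P7, P9}
3. P10@(0, -2, -1) [-y clear] — {P10, P7, P9}
4. P2@(0, -1, -1) [+y clear] — {P10, P2, P7, P9}
5. P1@(0, 0, -1) [+x clear] — {P1, P10, P2, P7, P9}
6. P12@(0, 0, 0) [+z clear] — {P1, P10, P12, P2, P7, P9}
7. P4@(0, 0, -2) [+x clear] — {P1, P10, P12, P2, P4, P7, P9}
8. P3@(0, -1, 0) [+x clear] — {P1, P10, P12, P2, P3, P4, P7, P9}
9. P11@(0, 1, 0) [-x clear] — {P1, P10, P11, P12, P2, P3, P4, P7, P9}
10. P6@(0, -2, -2) [-x clear] — {P1, P10, P11, P12, P2, P3, P4, P6, P7, P9}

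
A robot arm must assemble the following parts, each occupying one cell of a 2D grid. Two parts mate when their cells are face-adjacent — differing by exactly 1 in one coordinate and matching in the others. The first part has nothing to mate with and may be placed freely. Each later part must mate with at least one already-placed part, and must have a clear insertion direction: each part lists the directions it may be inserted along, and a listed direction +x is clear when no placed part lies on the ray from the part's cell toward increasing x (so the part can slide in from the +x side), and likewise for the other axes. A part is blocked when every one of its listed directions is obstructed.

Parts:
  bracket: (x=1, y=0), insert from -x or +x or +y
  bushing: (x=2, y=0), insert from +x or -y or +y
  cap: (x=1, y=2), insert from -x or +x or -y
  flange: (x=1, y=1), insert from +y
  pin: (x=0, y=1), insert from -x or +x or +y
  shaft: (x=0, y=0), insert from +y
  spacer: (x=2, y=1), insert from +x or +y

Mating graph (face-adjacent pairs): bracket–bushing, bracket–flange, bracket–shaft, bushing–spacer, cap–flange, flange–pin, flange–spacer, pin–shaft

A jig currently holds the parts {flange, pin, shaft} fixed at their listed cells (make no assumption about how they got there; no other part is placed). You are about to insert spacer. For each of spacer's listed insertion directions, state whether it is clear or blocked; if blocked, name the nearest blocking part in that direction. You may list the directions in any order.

+x: clear; +y: clear

+x: ray from spacer(2, 1) has no placed part ⇒ clear
+y: ray from spacer(2, 1) has no placed part ⇒ clear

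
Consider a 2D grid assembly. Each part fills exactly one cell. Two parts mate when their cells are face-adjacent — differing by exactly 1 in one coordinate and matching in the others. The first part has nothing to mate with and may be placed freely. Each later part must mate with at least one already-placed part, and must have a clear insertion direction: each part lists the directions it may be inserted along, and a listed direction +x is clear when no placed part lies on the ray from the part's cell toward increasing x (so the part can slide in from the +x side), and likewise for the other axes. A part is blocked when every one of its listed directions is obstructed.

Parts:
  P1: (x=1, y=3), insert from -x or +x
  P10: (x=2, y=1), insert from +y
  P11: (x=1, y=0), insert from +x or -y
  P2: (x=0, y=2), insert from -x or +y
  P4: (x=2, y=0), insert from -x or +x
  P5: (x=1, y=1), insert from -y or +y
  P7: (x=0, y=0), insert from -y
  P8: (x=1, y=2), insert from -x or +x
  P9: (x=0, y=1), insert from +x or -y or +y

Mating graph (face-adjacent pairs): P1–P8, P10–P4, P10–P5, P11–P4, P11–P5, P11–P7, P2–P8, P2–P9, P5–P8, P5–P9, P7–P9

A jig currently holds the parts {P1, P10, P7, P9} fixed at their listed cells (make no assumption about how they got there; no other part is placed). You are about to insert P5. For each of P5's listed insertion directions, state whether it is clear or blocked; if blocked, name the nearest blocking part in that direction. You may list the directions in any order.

-y: ray from P5(1, 1) has no placed part ⇒ clear
+y: nearest on ray is P1@(1, 3) ⇒ blocked

+y: blocked by P1; -y: clear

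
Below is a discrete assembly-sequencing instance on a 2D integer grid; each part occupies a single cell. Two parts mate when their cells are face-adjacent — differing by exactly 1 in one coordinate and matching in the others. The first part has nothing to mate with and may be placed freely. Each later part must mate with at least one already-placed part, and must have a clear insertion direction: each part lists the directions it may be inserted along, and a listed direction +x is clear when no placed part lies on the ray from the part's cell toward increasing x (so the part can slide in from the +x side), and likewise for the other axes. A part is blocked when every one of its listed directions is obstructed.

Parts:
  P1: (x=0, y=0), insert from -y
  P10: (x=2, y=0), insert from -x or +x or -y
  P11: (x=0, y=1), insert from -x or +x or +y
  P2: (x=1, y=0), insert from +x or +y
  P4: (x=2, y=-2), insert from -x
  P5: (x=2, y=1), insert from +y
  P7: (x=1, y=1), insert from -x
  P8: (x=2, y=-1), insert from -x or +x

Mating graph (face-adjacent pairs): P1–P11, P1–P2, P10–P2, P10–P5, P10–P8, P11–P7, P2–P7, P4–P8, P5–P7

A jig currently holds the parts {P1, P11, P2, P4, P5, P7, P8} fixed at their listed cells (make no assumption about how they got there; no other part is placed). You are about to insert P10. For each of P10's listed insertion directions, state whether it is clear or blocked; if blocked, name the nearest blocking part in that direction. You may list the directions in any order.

+x: clear; -x: blocked by P2; -y: blocked by P8

-x: nearest on ray is P2@(1, 0) ⇒ blocked
+x: ray from P10(2, 0) has no placed part ⇒ clear
-y: nearest on ray is P8@(2, -1) ⇒ blocked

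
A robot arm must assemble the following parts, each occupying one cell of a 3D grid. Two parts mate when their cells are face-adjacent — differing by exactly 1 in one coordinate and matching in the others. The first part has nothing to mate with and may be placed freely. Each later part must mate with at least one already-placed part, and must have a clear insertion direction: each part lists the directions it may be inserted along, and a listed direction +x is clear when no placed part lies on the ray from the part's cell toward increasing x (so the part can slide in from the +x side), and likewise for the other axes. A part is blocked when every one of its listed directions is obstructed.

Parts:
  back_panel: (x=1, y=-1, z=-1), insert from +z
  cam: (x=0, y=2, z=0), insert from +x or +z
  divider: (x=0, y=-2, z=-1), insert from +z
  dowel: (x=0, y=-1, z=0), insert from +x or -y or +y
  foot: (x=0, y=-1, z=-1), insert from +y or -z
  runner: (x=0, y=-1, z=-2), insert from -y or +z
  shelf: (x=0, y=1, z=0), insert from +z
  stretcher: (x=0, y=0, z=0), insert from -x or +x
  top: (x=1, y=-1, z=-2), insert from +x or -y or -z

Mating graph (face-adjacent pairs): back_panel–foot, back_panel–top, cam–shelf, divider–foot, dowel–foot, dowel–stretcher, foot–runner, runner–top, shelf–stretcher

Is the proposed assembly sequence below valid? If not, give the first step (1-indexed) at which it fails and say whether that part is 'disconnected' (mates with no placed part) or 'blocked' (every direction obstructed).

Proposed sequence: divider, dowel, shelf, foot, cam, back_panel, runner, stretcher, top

1. divider@(0, -2, -1) [+z clear] — {divider}
2. dowel@(0, -1, 0) — no placed neighbour ⇒ disconnected

Invalid at step 2 (disconnected)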